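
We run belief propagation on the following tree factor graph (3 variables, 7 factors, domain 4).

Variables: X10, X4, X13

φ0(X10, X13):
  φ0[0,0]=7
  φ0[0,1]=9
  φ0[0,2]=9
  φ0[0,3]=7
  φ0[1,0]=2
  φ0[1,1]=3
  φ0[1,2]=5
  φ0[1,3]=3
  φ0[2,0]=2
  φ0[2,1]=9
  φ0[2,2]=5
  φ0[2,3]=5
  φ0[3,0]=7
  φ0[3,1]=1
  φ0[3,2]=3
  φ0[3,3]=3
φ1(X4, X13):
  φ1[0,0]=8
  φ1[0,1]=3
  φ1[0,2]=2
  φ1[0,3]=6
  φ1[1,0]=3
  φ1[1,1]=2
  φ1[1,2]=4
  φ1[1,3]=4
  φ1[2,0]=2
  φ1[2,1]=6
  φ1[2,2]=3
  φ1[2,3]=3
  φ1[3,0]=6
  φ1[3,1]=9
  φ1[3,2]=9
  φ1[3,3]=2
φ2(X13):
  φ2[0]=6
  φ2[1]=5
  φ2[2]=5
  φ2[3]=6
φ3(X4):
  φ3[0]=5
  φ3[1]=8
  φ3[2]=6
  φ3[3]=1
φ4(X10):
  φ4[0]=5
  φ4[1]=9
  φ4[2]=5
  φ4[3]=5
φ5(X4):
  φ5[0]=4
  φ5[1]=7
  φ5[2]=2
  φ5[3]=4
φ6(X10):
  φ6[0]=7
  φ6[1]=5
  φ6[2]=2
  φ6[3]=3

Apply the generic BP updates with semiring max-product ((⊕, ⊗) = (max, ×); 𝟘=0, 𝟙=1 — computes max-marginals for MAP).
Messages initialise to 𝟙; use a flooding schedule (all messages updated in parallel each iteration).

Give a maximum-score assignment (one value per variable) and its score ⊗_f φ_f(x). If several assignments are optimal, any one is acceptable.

assignment: (X10=0, X4=1, X13=2); score = 352800

init: all messages = 𝟙 over 4 values
r1 m[φ0→X10] = [9, 5, 9, 7]
r1 m[φ0→X13] = [7, 9, 9, 7]
r1 m[φ1→X4] = [8, 4, 6, 9]
r1 m[φ1→X13] = [8, 9, 9, 6]
r1 m[φ2→X13] = [6, 5, 5, 6]
r1 m[φ3→X4] = [5, 8, 6, 1]
r1 m[φ4→X10] = [5, 9, 5, 5]
r1 m[φ5→X4] = [4, 7, 2, 4]
r1 m[φ6→X10] = [7, 5, 2, 3]
r1 m[X10→φ0] = [1, 1, 1, 1]
r1 m[X10→φ4] = [1, 1, 1, 1]
r1 m[X10→φ6] = [1, 1, 1, 1]
r1 m[X4→φ1] = [1, 1, 1, 1]
r1 m[X4→φ3] = [1, 1, 1, 1]
r1 m[X4→φ5] = [1, 1, 1, 1]
r1 m[X13→φ0] = [1, 1, 1, 1]
r1 m[X13→φ1] = [1, 1, 1, 1]
r1 m[X13→φ2] = [1, 1, 1, 1]
r2 m[φ0→X10] = [9, 5, 9, 7]
r2 m[φ0→X13] = [7, 9, 9, 7]
r2 m[φ1→X4] = [8, 4, 6, 9]
r2 m[φ1→X13] = [8, 9, 9, 6]
r2 m[φ2→X13] = [6, 5, 5, 6]
r2 m[φ3→X4] = [5, 8, 6, 1]
r2 m[φ4→X10] = [5, 9, 5, 5]
r2 m[φ5→X4] = [4, 7, 2, 4]
r2 m[φ6→X10] = [7, 5, 2, 3]
r2 m[X10→φ0] = [35, 45, 10, 15]
r2 m[X10→φ4] = [63, 25, 18, 21]
r2 m[X10→φ6] = [45, 45, 45, 35]
r2 m[X4→φ1] = [20, 56, 12, 4]
r2 m[X4→φ3] = [32, 28, 12, 36]
r2 m[X4→φ5] = [40, 32, 36, 9]
r2 m[X13→φ0] = [48, 45, 45, 36]
r2 m[X13→φ1] = [42, 45, 45, 42]
r2 m[X13→φ2] = [56, 81, 81, 42]
r3 m[φ0→X10] = [405, 225, 405, 336]
r3 m[φ0→X13] = [245, 315, 315, 245]
r3 m[φ1→X4] = [336, 180, 270, 405]
r3 m[φ1→X13] = [168, 112, 224, 224]
r3 m[φ2→X13] = [6, 5, 5, 6]
r3 m[φ3→X4] = [5, 8, 6, 1]
r3 m[φ4→X10] = [5, 9, 5, 5]
r3 m[φ5→X4] = [4, 7, 2, 4]
r3 m[φ6→X10] = [7, 5, 2, 3]
r3 m[X10→φ0] = [35, 45, 10, 15]
r3 m[X10→φ4] = [63, 25, 18, 21]
r3 m[X10→φ6] = [45, 45, 45, 35]
r3 m[X4→φ1] = [20, 56, 12, 4]
r3 m[X4→φ3] = [32, 28, 12, 36]
r3 m[X4→φ5] = [40, 32, 36, 9]
r3 m[X13→φ0] = [48, 45, 45, 36]
r3 m[X13→φ1] = [42, 45, 45, 42]
r3 m[X13→φ2] = [56, 81, 81, 42]
r4 m[φ0→X10] = [405, 225, 405, 336]
r4 m[φ0→X13] = [245, 315, 315, 245]
r4 m[φ1→X4] = [336, 180, 270, 405]
r4 m[φ1→X13] = [168, 112, 224, 224]
r4 m[φ2→X13] = [6, 5, 5, 6]
r4 m[φ3→X4] = [5, 8, 6, 1]
r4 m[φ4→X10] = [5, 9, 5, 5]
r4 m[φ5→X4] = [4, 7, 2, 4]
r4 m[φ6→X10] = [7, 5, 2, 3]
r4 m[X10→φ0] = [35, 45, 10, 15]
r4 m[X10→φ4] = [2835, 1125, 810, 1008]
r4 m[X10→φ6] = [2025, 2025, 2025, 1680]
r4 m[X4→φ1] = [20, 56, 12, 4]
r4 m[X4→φ3] = [1344, 1260, 540, 1620]
r4 m[X4→φ5] = [1680, 1440, 1620, 405]
r4 m[X13→φ0] = [1008, 560, 1120, 1344]
r4 m[X13→φ1] = [1470, 1575, 1575, 1470]
r4 m[X13→φ2] = [41160, 35280, 70560, 54880]
r5 m[φ0→X10] = [10080, 5600, 6720, 7056]
r5 m[φ0→X13] = [245, 315, 315, 245]
r5 m[φ1→X4] = [11760, 6300, 9450, 14175]
r5 m[φ1→X13] = [168, 112, 224, 224]
r5 m[φ2→X13] = [6, 5, 5, 6]
r5 m[φ3→X4] = [5, 8, 6, 1]
r5 m[φ4→X10] = [5, 9, 5, 5]
r5 m[φ5→X4] = [4, 7, 2, 4]
r5 m[φ6→X10] = [7, 5, 2, 3]
r5 m[X10→φ0] = [35, 45, 10, 15]
r5 m[X10→φ4] = [2835, 1125, 810, 1008]
r5 m[X10→φ6] = [2025, 2025, 2025, 1680]
r5 m[X4→φ1] = [20, 56, 12, 4]
r5 m[X4→φ3] = [1344, 1260, 540, 1620]
r5 m[X4→φ5] = [1680, 1440, 1620, 405]
r5 m[X13→φ0] = [1008, 560, 1120, 1344]
r5 m[X13→φ1] = [1470, 1575, 1575, 1470]
r5 m[X13→φ2] = [41160, 35280, 70560, 54880]
r6 m[φ0→X10] = [10080, 5600, 6720, 7056]
r6 m[φ0→X13] = [245, 315, 315, 245]
r6 m[φ1→X4] = [11760, 6300, 9450, 14175]
r6 m[φ1→X13] = [168, 112, 224, 224]
r6 m[φ2→X13] = [6, 5, 5, 6]
r6 m[φ3→X4] = [5, 8, 6, 1]
r6 m[φ4→X10] = [5, 9, 5, 5]
r6 m[φ5→X4] = [4, 7, 2, 4]
r6 m[φ6→X10] = [7, 5, 2, 3]
r6 m[X10→φ0] = [35, 45, 10, 15]
r6 m[X10→φ4] = [70560, 28000, 13440, 21168]
r6 m[X10→φ6] = [50400, 50400, 33600, 35280]
r6 m[X4→φ1] = [20, 56, 12, 4]
r6 m[X4→φ3] = [47040, 44100, 18900, 56700]
r6 m[X4→φ5] = [58800, 50400, 56700, 14175]
r6 m[X13→φ0] = [1008, 560, 1120, 1344]
r6 m[X13→φ1] = [1470, 1575, 1575, 1470]
r6 m[X13→φ2] = [41160, 35280, 70560, 54880]
r7 m[φ0→X10] = [10080, 5600, 6720, 7056]
r7 m[φ0→X13] = [245, 315, 315, 245]
r7 m[φ1→X4] = [11760, 6300, 9450, 14175]
r7 m[φ1→X13] = [168, 112, 224, 224]
r7 m[φ2→X13] = [6, 5, 5, 6]
r7 m[φ3→X4] = [5, 8, 6, 1]
r7 m[φ4→X10] = [5, 9, 5, 5]
r7 m[φ5→X4] = [4, 7, 2, 4]
r7 m[φ6→X10] = [7, 5, 2, 3]
r7 m[X10→φ0] = [35, 45, 10, 15]
r7 m[X10→φ4] = [70560, 28000, 13440, 21168]
r7 m[X10→φ6] = [50400, 50400, 33600, 35280]
r7 m[X4→φ1] = [20, 56, 12, 4]
r7 m[X4→φ3] = [47040, 44100, 18900, 56700]
r7 m[X4→φ5] = [58800, 50400, 56700, 14175]
r7 m[X13→φ0] = [1008, 560, 1120, 1344]
r7 m[X13→φ1] = [1470, 1575, 1575, 1470]
r7 m[X13→φ2] = [41160, 35280, 70560, 54880]
fixed point reached at round 7
traceback from X10: (X10=0, X4=1, X13=2), score=352800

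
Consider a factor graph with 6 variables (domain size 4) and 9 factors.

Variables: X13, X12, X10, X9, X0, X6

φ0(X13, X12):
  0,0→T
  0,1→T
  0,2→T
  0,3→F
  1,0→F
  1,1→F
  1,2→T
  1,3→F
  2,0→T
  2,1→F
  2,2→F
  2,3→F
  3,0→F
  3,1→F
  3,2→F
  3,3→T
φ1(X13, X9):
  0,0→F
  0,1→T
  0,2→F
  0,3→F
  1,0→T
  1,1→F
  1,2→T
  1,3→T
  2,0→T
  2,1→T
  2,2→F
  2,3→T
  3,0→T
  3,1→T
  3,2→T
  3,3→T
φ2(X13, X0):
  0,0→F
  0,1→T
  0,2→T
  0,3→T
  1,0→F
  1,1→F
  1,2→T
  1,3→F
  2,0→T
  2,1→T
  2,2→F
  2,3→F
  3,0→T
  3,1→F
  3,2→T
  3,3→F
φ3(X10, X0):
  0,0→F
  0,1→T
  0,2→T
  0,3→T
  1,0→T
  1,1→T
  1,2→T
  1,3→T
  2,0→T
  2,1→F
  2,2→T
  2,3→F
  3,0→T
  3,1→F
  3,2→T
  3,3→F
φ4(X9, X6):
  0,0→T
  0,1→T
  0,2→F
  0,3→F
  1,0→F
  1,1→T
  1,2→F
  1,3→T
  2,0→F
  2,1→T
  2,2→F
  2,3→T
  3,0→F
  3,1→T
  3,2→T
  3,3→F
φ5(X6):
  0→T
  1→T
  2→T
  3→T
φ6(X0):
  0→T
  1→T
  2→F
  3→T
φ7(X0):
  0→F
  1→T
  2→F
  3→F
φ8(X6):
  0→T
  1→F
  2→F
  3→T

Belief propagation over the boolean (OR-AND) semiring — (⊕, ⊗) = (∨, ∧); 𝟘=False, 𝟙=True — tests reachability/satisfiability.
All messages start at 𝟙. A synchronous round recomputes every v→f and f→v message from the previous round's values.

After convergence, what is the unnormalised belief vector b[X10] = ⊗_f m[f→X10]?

init: all messages = 𝟙 over 4 values
r1 m[φ0→X13] = [T, T, T, T]
r1 m[φ0→X12] = [T, T, T, T]
r1 m[φ1→X13] = [T, T, T, T]
r1 m[φ1→X9] = [T, T, T, T]
r1 m[φ2→X13] = [T, T, T, T]
r1 m[φ2→X0] = [T, T, T, T]
r1 m[φ3→X10] = [T, T, T, T]
r1 m[φ3→X0] = [T, T, T, T]
r1 m[φ4→X9] = [T, T, T, T]
r1 m[φ4→X6] = [T, T, T, T]
r1 m[φ5→X6] = [T, T, T, T]
r1 m[φ6→X0] = [T, T, F, T]
r1 m[φ7→X0] = [F, T, F, F]
r1 m[φ8→X6] = [T, F, F, T]
r1 m[X13→φ0] = [T, T, T, T]
r1 m[X13→φ1] = [T, T, T, T]
r1 m[X13→φ2] = [T, T, T, T]
r1 m[X12→φ0] = [T, T, T, T]
r1 m[X10→φ3] = [T, T, T, T]
r1 m[X9→φ1] = [T, T, T, T]
r1 m[X9→φ4] = [T, T, T, T]
r1 m[X0→φ2] = [T, T, T, T]
r1 m[X0→φ3] = [T, T, T, T]
r1 m[X0→φ6] = [T, T, T, T]
r1 m[X0→φ7] = [T, T, T, T]
r1 m[X6→φ4] = [T, T, T, T]
r1 m[X6→φ5] = [T, T, T, T]
r1 m[X6→φ8] = [T, T, T, T]
r2 m[φ0→X13] = [T, T, T, T]
r2 m[φ0→X12] = [T, T, T, T]
r2 m[φ1→X13] = [T, T, T, T]
r2 m[φ1→X9] = [T, T, T, T]
r2 m[φ2→X13] = [T, T, T, T]
r2 m[φ2→X0] = [T, T, T, T]
r2 m[φ3→X10] = [T, T, T, T]
r2 m[φ3→X0] = [T, T, T, T]
r2 m[φ4→X9] = [T, T, T, T]
r2 m[φ4→X6] = [T, T, T, T]
r2 m[φ5→X6] = [T, T, T, T]
r2 m[φ6→X0] = [T, T, F, T]
r2 m[φ7→X0] = [F, T, F, F]
r2 m[φ8→X6] = [T, F, F, T]
r2 m[X13→φ0] = [T, T, T, T]
r2 m[X13→φ1] = [T, T, T, T]
r2 m[X13→φ2] = [T, T, T, T]
r2 m[X12→φ0] = [T, T, T, T]
r2 m[X10→φ3] = [T, T, T, T]
r2 m[X9→φ1] = [T, T, T, T]
r2 m[X9→φ4] = [T, T, T, T]
r2 m[X0→φ2] = [F, T, F, F]
r2 m[X0→φ3] = [F, T, F, F]
r2 m[X0→φ6] = [F, T, F, F]
r2 m[X0→φ7] = [T, T, F, T]
r2 m[X6→φ4] = [T, F, F, T]
r2 m[X6→φ5] = [T, F, F, T]
r2 m[X6→φ8] = [T, T, T, T]
r3 m[φ0→X13] = [T, T, T, T]
r3 m[φ0→X12] = [T, T, T, T]
r3 m[φ1→X13] = [T, T, T, T]
r3 m[φ1→X9] = [T, T, T, T]
r3 m[φ2→X13] = [T, F, T, F]
r3 m[φ2→X0] = [T, T, T, T]
r3 m[φ3→X10] = [T, T, F, F]
r3 m[φ3→X0] = [T, T, T, T]
r3 m[φ4→X9] = [T, T, T, F]
r3 m[φ4→X6] = [T, T, T, T]
r3 m[φ5→X6] = [T, T, T, T]
r3 m[φ6→X0] = [T, T, F, T]
r3 m[φ7→X0] = [F, T, F, F]
r3 m[φ8→X6] = [T, F, F, T]
r3 m[X13→φ0] = [T, T, T, T]
r3 m[X13→φ1] = [T, T, T, T]
r3 m[X13→φ2] = [T, T, T, T]
r3 m[X12→φ0] = [T, T, T, T]
r3 m[X10→φ3] = [T, T, T, T]
r3 m[X9→φ1] = [T, T, T, T]
r3 m[X9→φ4] = [T, T, T, T]
r3 m[X0→φ2] = [F, T, F, F]
r3 m[X0→φ3] = [F, T, F, F]
r3 m[X0→φ6] = [F, T, F, F]
r3 m[X0→φ7] = [T, T, F, T]
r3 m[X6→φ4] = [T, F, F, T]
r3 m[X6→φ5] = [T, F, F, T]
r3 m[X6→φ8] = [T, T, T, T]
r4 m[φ0→X13] = [T, T, T, T]
r4 m[φ0→X12] = [T, T, T, T]
r4 m[φ1→X13] = [T, T, T, T]
r4 m[φ1→X9] = [T, T, T, T]
r4 m[φ2→X13] = [T, F, T, F]
r4 m[φ2→X0] = [T, T, T, T]
r4 m[φ3→X10] = [T, T, F, F]
r4 m[φ3→X0] = [T, T, T, T]
r4 m[φ4→X9] = [T, T, T, F]
r4 m[φ4→X6] = [T, T, T, T]
r4 m[φ5→X6] = [T, T, T, T]
r4 m[φ6→X0] = [T, T, F, T]
r4 m[φ7→X0] = [F, T, F, F]
r4 m[φ8→X6] = [T, F, F, T]
r4 m[X13→φ0] = [T, F, T, F]
r4 m[X13→φ1] = [T, F, T, F]
r4 m[X13→φ2] = [T, T, T, T]
r4 m[X12→φ0] = [T, T, T, T]
r4 m[X10→φ3] = [T, T, T, T]
r4 m[X9→φ1] = [T, T, T, F]
r4 m[X9→φ4] = [T, T, T, T]
r4 m[X0→φ2] = [F, T, F, F]
r4 m[X0→φ3] = [F, T, F, F]
r4 m[X0→φ6] = [F, T, F, F]
r4 m[X0→φ7] = [T, T, F, T]
r4 m[X6→φ4] = [T, F, F, T]
r4 m[X6→φ5] = [T, F, F, T]
r4 m[X6→φ8] = [T, T, T, T]
r5 m[φ0→X13] = [T, T, T, T]
r5 m[φ0→X12] = [T, T, T, F]
r5 m[φ1→X13] = [T, T, T, T]
r5 m[φ1→X9] = [T, T, F, T]
r5 m[φ2→X13] = [T, F, T, F]
r5 m[φ2→X0] = [T, T, T, T]
r5 m[φ3→X10] = [T, T, F, F]
r5 m[φ3→X0] = [T, T, T, T]
r5 m[φ4→X9] = [T, T, T, F]
r5 m[φ4→X6] = [T, T, T, T]
r5 m[φ5→X6] = [T, T, T, T]
r5 m[φ6→X0] = [T, T, F, T]
r5 m[φ7→X0] = [F, T, F, F]
r5 m[φ8→X6] = [T, F, F, T]
r5 m[X13→φ0] = [T, F, T, F]
r5 m[X13→φ1] = [T, F, T, F]
r5 m[X13→φ2] = [T, T, T, T]
r5 m[X12→φ0] = [T, T, T, T]
r5 m[X10→φ3] = [T, T, T, T]
r5 m[X9→φ1] = [T, T, T, F]
r5 m[X9→φ4] = [T, T, T, T]
r5 m[X0→φ2] = [F, T, F, F]
r5 m[X0→φ3] = [F, T, F, F]
r5 m[X0→φ6] = [F, T, F, F]
r5 m[X0→φ7] = [T, T, F, T]
r5 m[X6→φ4] = [T, F, F, T]
r5 m[X6→φ5] = [T, F, F, T]
r5 m[X6→φ8] = [T, T, T, T]
r6 m[φ0→X13] = [T, T, T, T]
r6 m[φ0→X12] = [T, T, T, F]
r6 m[φ1→X13] = [T, T, T, T]
r6 m[φ1→X9] = [T, T, F, T]
r6 m[φ2→X13] = [T, F, T, F]
r6 m[φ2→X0] = [T, T, T, T]
r6 m[φ3→X10] = [T, T, F, F]
r6 m[φ3→X0] = [T, T, T, T]
r6 m[φ4→X9] = [T, T, T, F]
r6 m[φ4→X6] = [T, T, T, T]
r6 m[φ5→X6] = [T, T, T, T]
r6 m[φ6→X0] = [T, T, F, T]
r6 m[φ7→X0] = [F, T, F, F]
r6 m[φ8→X6] = [T, F, F, T]
r6 m[X13→φ0] = [T, F, T, F]
r6 m[X13→φ1] = [T, F, T, F]
r6 m[X13→φ2] = [T, T, T, T]
r6 m[X12→φ0] = [T, T, T, T]
r6 m[X10→φ3] = [T, T, T, T]
r6 m[X9→φ1] = [T, T, T, F]
r6 m[X9→φ4] = [T, T, F, T]
r6 m[X0→φ2] = [F, T, F, F]
r6 m[X0→φ3] = [F, T, F, F]
r6 m[X0→φ6] = [F, T, F, F]
r6 m[X0→φ7] = [T, T, F, T]
r6 m[X6→φ4] = [T, F, F, T]
r6 m[X6→φ5] = [T, F, F, T]
r6 m[X6→φ8] = [T, T, T, T]
r7 m[φ0→X13] = [T, T, T, T]
r7 m[φ0→X12] = [T, T, T, F]
r7 m[φ1→X13] = [T, T, T, T]
r7 m[φ1→X9] = [T, T, F, T]
r7 m[φ2→X13] = [T, F, T, F]
r7 m[φ2→X0] = [T, T, T, T]
r7 m[φ3→X10] = [T, T, F, F]
r7 m[φ3→X0] = [T, T, T, T]
r7 m[φ4→X9] = [T, T, T, F]
r7 m[φ4→X6] = [T, T, T, T]
r7 m[φ5→X6] = [T, T, T, T]
r7 m[φ6→X0] = [T, T, F, T]
r7 m[φ7→X0] = [F, T, F, F]
r7 m[φ8→X6] = [T, F, F, T]
r7 m[X13→φ0] = [T, F, T, F]
r7 m[X13→φ1] = [T, F, T, F]
r7 m[X13→φ2] = [T, T, T, T]
r7 m[X12→φ0] = [T, T, T, T]
r7 m[X10→φ3] = [T, T, T, T]
r7 m[X9→φ1] = [T, T, T, F]
r7 m[X9→φ4] = [T, T, F, T]
r7 m[X0→φ2] = [F, T, F, F]
r7 m[X0→φ3] = [F, T, F, F]
r7 m[X0→φ6] = [F, T, F, F]
r7 m[X0→φ7] = [T, T, F, T]
r7 m[X6→φ4] = [T, F, F, T]
r7 m[X6→φ5] = [T, F, F, T]
r7 m[X6→φ8] = [T, T, T, T]
fixed point reached at round 7
b[X10] = ⊗ incoming = [T, T, F, F]

b[X10] = [T, T, F, F]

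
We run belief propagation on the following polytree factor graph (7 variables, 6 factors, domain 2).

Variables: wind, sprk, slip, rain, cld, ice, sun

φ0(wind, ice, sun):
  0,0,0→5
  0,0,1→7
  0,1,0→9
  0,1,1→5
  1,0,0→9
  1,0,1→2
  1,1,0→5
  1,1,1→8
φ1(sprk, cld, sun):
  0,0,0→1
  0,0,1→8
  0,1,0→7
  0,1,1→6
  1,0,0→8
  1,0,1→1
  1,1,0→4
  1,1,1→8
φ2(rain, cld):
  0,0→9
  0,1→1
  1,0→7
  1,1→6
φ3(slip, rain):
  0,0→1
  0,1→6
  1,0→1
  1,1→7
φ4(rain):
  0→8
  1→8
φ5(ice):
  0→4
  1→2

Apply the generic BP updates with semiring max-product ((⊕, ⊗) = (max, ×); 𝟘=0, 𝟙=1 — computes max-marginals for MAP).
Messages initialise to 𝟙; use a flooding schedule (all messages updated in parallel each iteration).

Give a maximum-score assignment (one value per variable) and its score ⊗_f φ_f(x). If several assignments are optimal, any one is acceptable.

assignment: (wind=1, sprk=1, slip=1, rain=1, cld=0, ice=0, sun=0); score = 112896

init: all messages = 𝟙 over 2 values
r1 m[φ0→wind] = [9, 9]
r1 m[φ0→ice] = [9, 9]
r1 m[φ0→sun] = [9, 8]
r1 m[φ1→sprk] = [8, 8]
r1 m[φ1→cld] = [8, 8]
r1 m[φ1→sun] = [8, 8]
r1 m[φ2→rain] = [9, 7]
r1 m[φ2→cld] = [9, 6]
r1 m[φ3→slip] = [6, 7]
r1 m[φ3→rain] = [1, 7]
r1 m[φ4→rain] = [8, 8]
r1 m[φ5→ice] = [4, 2]
r1 m[wind→φ0] = [1, 1]
r1 m[sprk→φ1] = [1, 1]
r1 m[slip→φ3] = [1, 1]
r1 m[rain→φ2] = [1, 1]
r1 m[rain→φ3] = [1, 1]
r1 m[rain→φ4] = [1, 1]
r1 m[cld→φ1] = [1, 1]
r1 m[cld→φ2] = [1, 1]
r1 m[ice→φ0] = [1, 1]
r1 m[ice→φ5] = [1, 1]
r1 m[sun→φ0] = [1, 1]
r1 m[sun→φ1] = [1, 1]
r2 m[φ0→wind] = [9, 9]
r2 m[φ0→ice] = [9, 9]
r2 m[φ0→sun] = [9, 8]
r2 m[φ1→sprk] = [8, 8]
r2 m[φ1→cld] = [8, 8]
r2 m[φ1→sun] = [8, 8]
r2 m[φ2→rain] = [9, 7]
r2 m[φ2→cld] = [9, 6]
r2 m[φ3→slip] = [6, 7]
r2 m[φ3→rain] = [1, 7]
r2 m[φ4→rain] = [8, 8]
r2 m[φ5→ice] = [4, 2]
r2 m[wind→φ0] = [1, 1]
r2 m[sprk→φ1] = [1, 1]
r2 m[slip→φ3] = [1, 1]
r2 m[rain→φ2] = [8, 56]
r2 m[rain→φ3] = [72, 56]
r2 m[rain→φ4] = [9, 49]
r2 m[cld→φ1] = [9, 6]
r2 m[cld→φ2] = [8, 8]
r2 m[ice→φ0] = [4, 2]
r2 m[ice→φ5] = [9, 9]
r2 m[sun→φ0] = [8, 8]
r2 m[sun→φ1] = [9, 8]
r3 m[φ0→wind] = [224, 288]
r3 m[φ0→ice] = [72, 72]
r3 m[φ0→sun] = [36, 28]
r3 m[φ1→sprk] = [576, 648]
r3 m[φ1→cld] = [72, 64]
r3 m[φ1→sun] = [72, 72]
r3 m[φ2→rain] = [72, 56]
r3 m[φ2→cld] = [392, 336]
r3 m[φ3→slip] = [336, 392]
r3 m[φ3→rain] = [1, 7]
r3 m[φ4→rain] = [8, 8]
r3 m[φ5→ice] = [4, 2]
r3 m[wind→φ0] = [1, 1]
r3 m[sprk→φ1] = [1, 1]
r3 m[slip→φ3] = [1, 1]
r3 m[rain→φ2] = [8, 56]
r3 m[rain→φ3] = [72, 56]
r3 m[rain→φ4] = [9, 49]
r3 m[cld→φ1] = [9, 6]
r3 m[cld→φ2] = [8, 8]
r3 m[ice→φ0] = [4, 2]
r3 m[ice→φ5] = [9, 9]
r3 m[sun→φ0] = [8, 8]
r3 m[sun→φ1] = [9, 8]
r4 m[φ0→wind] = [224, 288]
r4 m[φ0→ice] = [72, 72]
r4 m[φ0→sun] = [36, 28]
r4 m[φ1→sprk] = [576, 648]
r4 m[φ1→cld] = [72, 64]
r4 m[φ1→sun] = [72, 72]
r4 m[φ2→rain] = [72, 56]
r4 m[φ2→cld] = [392, 336]
r4 m[φ3→slip] = [336, 392]
r4 m[φ3→rain] = [1, 7]
r4 m[φ4→rain] = [8, 8]
r4 m[φ5→ice] = [4, 2]
r4 m[wind→φ0] = [1, 1]
r4 m[sprk→φ1] = [1, 1]
r4 m[slip→φ3] = [1, 1]
r4 m[rain→φ2] = [8, 56]
r4 m[rain→φ3] = [576, 448]
r4 m[rain→φ4] = [72, 392]
r4 m[cld→φ1] = [392, 336]
r4 m[cld→φ2] = [72, 64]
r4 m[ice→φ0] = [4, 2]
r4 m[ice→φ5] = [72, 72]
r4 m[sun→φ0] = [72, 72]
r4 m[sun→φ1] = [36, 28]
r5 m[φ0→wind] = [2016, 2592]
r5 m[φ0→ice] = [648, 648]
r5 m[φ0→sun] = [36, 28]
r5 m[φ1→sprk] = [87808, 112896]
r5 m[φ1→cld] = [288, 252]
r5 m[φ1→sun] = [3136, 3136]
r5 m[φ2→rain] = [648, 504]
r5 m[φ2→cld] = [392, 336]
r5 m[φ3→slip] = [2688, 3136]
r5 m[φ3→rain] = [1, 7]
r5 m[φ4→rain] = [8, 8]
r5 m[φ5→ice] = [4, 2]
r5 m[wind→φ0] = [1, 1]
r5 m[sprk→φ1] = [1, 1]
r5 m[slip→φ3] = [1, 1]
r5 m[rain→φ2] = [8, 56]
r5 m[rain→φ3] = [576, 448]
r5 m[rain→φ4] = [72, 392]
r5 m[cld→φ1] = [392, 336]
r5 m[cld→φ2] = [72, 64]
r5 m[ice→φ0] = [4, 2]
r5 m[ice→φ5] = [72, 72]
r5 m[sun→φ0] = [72, 72]
r5 m[sun→φ1] = [36, 28]
r6 m[φ0→wind] = [2016, 2592]
r6 m[φ0→ice] = [648, 648]
r6 m[φ0→sun] = [36, 28]
r6 m[φ1→sprk] = [87808, 112896]
r6 m[φ1→cld] = [288, 252]
r6 m[φ1→sun] = [3136, 3136]
r6 m[φ2→rain] = [648, 504]
r6 m[φ2→cld] = [392, 336]
r6 m[φ3→slip] = [2688, 3136]
r6 m[φ3→rain] = [1, 7]
r6 m[φ4→rain] = [8, 8]
r6 m[φ5→ice] = [4, 2]
r6 m[wind→φ0] = [1, 1]
r6 m[sprk→φ1] = [1, 1]
r6 m[slip→φ3] = [1, 1]
r6 m[rain→φ2] = [8, 56]
r6 m[rain→φ3] = [5184, 4032]
r6 m[rain→φ4] = [648, 3528]
r6 m[cld→φ1] = [392, 336]
r6 m[cld→φ2] = [288, 252]
r6 m[ice→φ0] = [4, 2]
r6 m[ice→φ5] = [648, 648]
r6 m[sun→φ0] = [3136, 3136]
r6 m[sun→φ1] = [36, 28]
r7 m[φ0→wind] = [87808, 112896]
r7 m[φ0→ice] = [28224, 28224]
r7 m[φ0→sun] = [36, 28]
r7 m[φ1→sprk] = [87808, 112896]
r7 m[φ1→cld] = [288, 252]
r7 m[φ1→sun] = [3136, 3136]
r7 m[φ2→rain] = [2592, 2016]
r7 m[φ2→cld] = [392, 336]
r7 m[φ3→slip] = [24192, 28224]
r7 m[φ3→rain] = [1, 7]
r7 m[φ4→rain] = [8, 8]
r7 m[φ5→ice] = [4, 2]
r7 m[wind→φ0] = [1, 1]
r7 m[sprk→φ1] = [1, 1]
r7 m[slip→φ3] = [1, 1]
r7 m[rain→φ2] = [8, 56]
r7 m[rain→φ3] = [5184, 4032]
r7 m[rain→φ4] = [648, 3528]
r7 m[cld→φ1] = [392, 336]
r7 m[cld→φ2] = [288, 252]
r7 m[ice→φ0] = [4, 2]
r7 m[ice→φ5] = [648, 648]
r7 m[sun→φ0] = [3136, 3136]
r7 m[sun→φ1] = [36, 28]
r8 m[φ0→wind] = [87808, 112896]
r8 m[φ0→ice] = [28224, 28224]
r8 m[φ0→sun] = [36, 28]
r8 m[φ1→sprk] = [87808, 112896]
r8 m[φ1→cld] = [288, 252]
r8 m[φ1→sun] = [3136, 3136]
r8 m[φ2→rain] = [2592, 2016]
r8 m[φ2→cld] = [392, 336]
r8 m[φ3→slip] = [24192, 28224]
r8 m[φ3→rain] = [1, 7]
r8 m[φ4→rain] = [8, 8]
r8 m[φ5→ice] = [4, 2]
r8 m[wind→φ0] = [1, 1]
r8 m[sprk→φ1] = [1, 1]
r8 m[slip→φ3] = [1, 1]
r8 m[rain→φ2] = [8, 56]
r8 m[rain→φ3] = [20736, 16128]
r8 m[rain→φ4] = [2592, 14112]
r8 m[cld→φ1] = [392, 336]
r8 m[cld→φ2] = [288, 252]
r8 m[ice→φ0] = [4, 2]
r8 m[ice→φ5] = [28224, 28224]
r8 m[sun→φ0] = [3136, 3136]
r8 m[sun→φ1] = [36, 28]
r9 m[φ0→wind] = [87808, 112896]
r9 m[φ0→ice] = [28224, 28224]
r9 m[φ0→sun] = [36, 28]
r9 m[φ1→sprk] = [87808, 112896]
r9 m[φ1→cld] = [288, 252]
r9 m[φ1→sun] = [3136, 3136]
r9 m[φ2→rain] = [2592, 2016]
r9 m[φ2→cld] = [392, 336]
r9 m[φ3→slip] = [96768, 112896]
r9 m[φ3→rain] = [1, 7]
r9 m[φ4→rain] = [8, 8]
r9 m[φ5→ice] = [4, 2]
r9 m[wind→φ0] = [1, 1]
r9 m[sprk→φ1] = [1, 1]
r9 m[slip→φ3] = [1, 1]
r9 m[rain→φ2] = [8, 56]
r9 m[rain→φ3] = [20736, 16128]
r9 m[rain→φ4] = [2592, 14112]
r9 m[cld→φ1] = [392, 336]
r9 m[cld→φ2] = [288, 252]
r9 m[ice→φ0] = [4, 2]
r9 m[ice→φ5] = [28224, 28224]
r9 m[sun→φ0] = [3136, 3136]
r9 m[sun→φ1] = [36, 28]
r10 m[φ0→wind] = [87808, 112896]
r10 m[φ0→ice] = [28224, 28224]
r10 m[φ0→sun] = [36, 28]
r10 m[φ1→sprk] = [87808, 112896]
r10 m[φ1→cld] = [288, 252]
r10 m[φ1→sun] = [3136, 3136]
r10 m[φ2→rain] = [2592, 2016]
r10 m[φ2→cld] = [392, 336]
r10 m[φ3→slip] = [96768, 112896]
r10 m[φ3→rain] = [1, 7]
r10 m[φ4→rain] = [8, 8]
r10 m[φ5→ice] = [4, 2]
r10 m[wind→φ0] = [1, 1]
r10 m[sprk→φ1] = [1, 1]
r10 m[slip→φ3] = [1, 1]
r10 m[rain→φ2] = [8, 56]
r10 m[rain→φ3] = [20736, 16128]
r10 m[rain→φ4] = [2592, 14112]
r10 m[cld→φ1] = [392, 336]
r10 m[cld→φ2] = [288, 252]
r10 m[ice→φ0] = [4, 2]
r10 m[ice→φ5] = [28224, 28224]
r10 m[sun→φ0] = [3136, 3136]
r10 m[sun→φ1] = [36, 28]
fixed point reached at round 10
traceback from wind: (wind=1, sprk=1, slip=1, rain=1, cld=0, ice=0, sun=0), score=112896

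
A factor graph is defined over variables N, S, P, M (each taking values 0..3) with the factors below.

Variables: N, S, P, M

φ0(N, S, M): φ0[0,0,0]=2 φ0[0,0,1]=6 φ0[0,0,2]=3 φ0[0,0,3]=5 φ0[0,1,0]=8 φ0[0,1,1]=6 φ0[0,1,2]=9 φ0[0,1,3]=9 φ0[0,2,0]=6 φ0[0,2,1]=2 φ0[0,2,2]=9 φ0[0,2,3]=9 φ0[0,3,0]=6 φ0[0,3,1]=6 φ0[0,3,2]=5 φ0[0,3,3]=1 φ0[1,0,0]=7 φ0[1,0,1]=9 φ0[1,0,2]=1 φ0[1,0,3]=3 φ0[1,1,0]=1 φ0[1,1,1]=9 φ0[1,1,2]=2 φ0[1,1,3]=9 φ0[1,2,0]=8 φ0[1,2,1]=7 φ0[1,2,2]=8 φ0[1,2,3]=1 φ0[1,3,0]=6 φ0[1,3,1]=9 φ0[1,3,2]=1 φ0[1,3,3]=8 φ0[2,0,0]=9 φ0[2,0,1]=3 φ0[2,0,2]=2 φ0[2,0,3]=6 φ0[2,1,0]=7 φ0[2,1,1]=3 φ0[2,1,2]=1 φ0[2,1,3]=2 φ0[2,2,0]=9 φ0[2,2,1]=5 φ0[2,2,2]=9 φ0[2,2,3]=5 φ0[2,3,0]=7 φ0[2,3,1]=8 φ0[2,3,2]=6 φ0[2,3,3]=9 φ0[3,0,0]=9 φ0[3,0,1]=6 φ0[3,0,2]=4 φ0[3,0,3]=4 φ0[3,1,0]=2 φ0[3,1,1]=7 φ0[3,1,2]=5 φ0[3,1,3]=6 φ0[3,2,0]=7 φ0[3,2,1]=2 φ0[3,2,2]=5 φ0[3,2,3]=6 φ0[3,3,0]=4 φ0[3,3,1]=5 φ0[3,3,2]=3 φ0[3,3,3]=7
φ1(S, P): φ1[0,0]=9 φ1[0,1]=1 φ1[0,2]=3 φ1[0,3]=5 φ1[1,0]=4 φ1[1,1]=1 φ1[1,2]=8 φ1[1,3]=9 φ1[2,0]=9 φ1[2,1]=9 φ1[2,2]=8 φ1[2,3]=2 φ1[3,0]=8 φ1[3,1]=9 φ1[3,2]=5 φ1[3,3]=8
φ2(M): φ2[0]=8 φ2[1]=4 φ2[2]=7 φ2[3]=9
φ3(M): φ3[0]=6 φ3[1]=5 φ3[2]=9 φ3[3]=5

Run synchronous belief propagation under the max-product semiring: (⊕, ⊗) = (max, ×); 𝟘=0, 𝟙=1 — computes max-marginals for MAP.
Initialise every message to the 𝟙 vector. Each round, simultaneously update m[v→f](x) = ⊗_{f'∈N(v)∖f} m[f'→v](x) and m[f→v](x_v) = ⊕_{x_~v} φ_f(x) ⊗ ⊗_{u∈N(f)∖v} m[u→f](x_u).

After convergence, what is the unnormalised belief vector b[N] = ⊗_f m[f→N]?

b[N] = [5103, 4536, 5103, 3888]

init: all messages = 𝟙 over 4 values
r1 m[φ0→N] = [9, 9, 9, 9]
r1 m[φ0→S] = [9, 9, 9, 9]
r1 m[φ0→M] = [9, 9, 9, 9]
r1 m[φ1→S] = [9, 9, 9, 9]
r1 m[φ1→P] = [9, 9, 8, 9]
r1 m[φ2→M] = [8, 4, 7, 9]
r1 m[φ3→M] = [6, 5, 9, 5]
r1 m[N→φ0] = [1, 1, 1, 1]
r1 m[S→φ0] = [1, 1, 1, 1]
r1 m[S→φ1] = [1, 1, 1, 1]
r1 m[P→φ1] = [1, 1, 1, 1]
r1 m[M→φ0] = [1, 1, 1, 1]
r1 m[M→φ2] = [1, 1, 1, 1]
r1 m[M→φ3] = [1, 1, 1, 1]
r2 m[φ0→N] = [9, 9, 9, 9]
r2 m[φ0→S] = [9, 9, 9, 9]
r2 m[φ0→M] = [9, 9, 9, 9]
r2 m[φ1→S] = [9, 9, 9, 9]
r2 m[φ1→P] = [9, 9, 8, 9]
r2 m[φ2→M] = [8, 4, 7, 9]
r2 m[φ3→M] = [6, 5, 9, 5]
r2 m[N→φ0] = [1, 1, 1, 1]
r2 m[S→φ0] = [9, 9, 9, 9]
r2 m[S→φ1] = [9, 9, 9, 9]
r2 m[P→φ1] = [1, 1, 1, 1]
r2 m[M→φ0] = [48, 20, 63, 45]
r2 m[M→φ2] = [54, 45, 81, 45]
r2 m[M→φ3] = [72, 36, 63, 81]
r3 m[φ0→N] = [5103, 4536, 5103, 3888]
r3 m[φ0→S] = [432, 567, 567, 405]
r3 m[φ0→M] = [81, 81, 81, 81]
r3 m[φ1→S] = [9, 9, 9, 9]
r3 m[φ1→P] = [81, 81, 72, 81]
r3 m[φ2→M] = [8, 4, 7, 9]
r3 m[φ3→M] = [6, 5, 9, 5]
r3 m[N→φ0] = [1, 1, 1, 1]
r3 m[S→φ0] = [9, 9, 9, 9]
r3 m[S→φ1] = [9, 9, 9, 9]
r3 m[P→φ1] = [1, 1, 1, 1]
r3 m[M→φ0] = [48, 20, 63, 45]
r3 m[M→φ2] = [54, 45, 81, 45]
r3 m[M→φ3] = [72, 36, 63, 81]
r4 m[φ0→N] = [5103, 4536, 5103, 3888]
r4 m[φ0→S] = [432, 567, 567, 405]
r4 m[φ0→M] = [81, 81, 81, 81]
r4 m[φ1→S] = [9, 9, 9, 9]
r4 m[φ1→P] = [81, 81, 72, 81]
r4 m[φ2→M] = [8, 4, 7, 9]
r4 m[φ3→M] = [6, 5, 9, 5]
r4 m[N→φ0] = [1, 1, 1, 1]
r4 m[S→φ0] = [9, 9, 9, 9]
r4 m[S→φ1] = [432, 567, 567, 405]
r4 m[P→φ1] = [1, 1, 1, 1]
r4 m[M→φ0] = [48, 20, 63, 45]
r4 m[M→φ2] = [486, 405, 729, 405]
r4 m[M→φ3] = [648, 324, 567, 729]
r5 m[φ0→N] = [5103, 4536, 5103, 3888]
r5 m[φ0→S] = [432, 567, 567, 405]
r5 m[φ0→M] = [81, 81, 81, 81]
r5 m[φ1→S] = [9, 9, 9, 9]
r5 m[φ1→P] = [5103, 5103, 4536, 5103]
r5 m[φ2→M] = [8, 4, 7, 9]
r5 m[φ3→M] = [6, 5, 9, 5]
r5 m[N→φ0] = [1, 1, 1, 1]
r5 m[S→φ0] = [9, 9, 9, 9]
r5 m[S→φ1] = [432, 567, 567, 405]
r5 m[P→φ1] = [1, 1, 1, 1]
r5 m[M→φ0] = [48, 20, 63, 45]
r5 m[M→φ2] = [486, 405, 729, 405]
r5 m[M→φ3] = [648, 324, 567, 729]
r6 m[φ0→N] = [5103, 4536, 5103, 3888]
r6 m[φ0→S] = [432, 567, 567, 405]
r6 m[φ0→M] = [81, 81, 81, 81]
r6 m[φ1→S] = [9, 9, 9, 9]
r6 m[φ1→P] = [5103, 5103, 4536, 5103]
r6 m[φ2→M] = [8, 4, 7, 9]
r6 m[φ3→M] = [6, 5, 9, 5]
r6 m[N→φ0] = [1, 1, 1, 1]
r6 m[S→φ0] = [9, 9, 9, 9]
r6 m[S→φ1] = [432, 567, 567, 405]
r6 m[P→φ1] = [1, 1, 1, 1]
r6 m[M→φ0] = [48, 20, 63, 45]
r6 m[M→φ2] = [486, 405, 729, 405]
r6 m[M→φ3] = [648, 324, 567, 729]
fixed point reached at round 6
b[N] = ⊗ incoming = [5103, 4536, 5103, 3888]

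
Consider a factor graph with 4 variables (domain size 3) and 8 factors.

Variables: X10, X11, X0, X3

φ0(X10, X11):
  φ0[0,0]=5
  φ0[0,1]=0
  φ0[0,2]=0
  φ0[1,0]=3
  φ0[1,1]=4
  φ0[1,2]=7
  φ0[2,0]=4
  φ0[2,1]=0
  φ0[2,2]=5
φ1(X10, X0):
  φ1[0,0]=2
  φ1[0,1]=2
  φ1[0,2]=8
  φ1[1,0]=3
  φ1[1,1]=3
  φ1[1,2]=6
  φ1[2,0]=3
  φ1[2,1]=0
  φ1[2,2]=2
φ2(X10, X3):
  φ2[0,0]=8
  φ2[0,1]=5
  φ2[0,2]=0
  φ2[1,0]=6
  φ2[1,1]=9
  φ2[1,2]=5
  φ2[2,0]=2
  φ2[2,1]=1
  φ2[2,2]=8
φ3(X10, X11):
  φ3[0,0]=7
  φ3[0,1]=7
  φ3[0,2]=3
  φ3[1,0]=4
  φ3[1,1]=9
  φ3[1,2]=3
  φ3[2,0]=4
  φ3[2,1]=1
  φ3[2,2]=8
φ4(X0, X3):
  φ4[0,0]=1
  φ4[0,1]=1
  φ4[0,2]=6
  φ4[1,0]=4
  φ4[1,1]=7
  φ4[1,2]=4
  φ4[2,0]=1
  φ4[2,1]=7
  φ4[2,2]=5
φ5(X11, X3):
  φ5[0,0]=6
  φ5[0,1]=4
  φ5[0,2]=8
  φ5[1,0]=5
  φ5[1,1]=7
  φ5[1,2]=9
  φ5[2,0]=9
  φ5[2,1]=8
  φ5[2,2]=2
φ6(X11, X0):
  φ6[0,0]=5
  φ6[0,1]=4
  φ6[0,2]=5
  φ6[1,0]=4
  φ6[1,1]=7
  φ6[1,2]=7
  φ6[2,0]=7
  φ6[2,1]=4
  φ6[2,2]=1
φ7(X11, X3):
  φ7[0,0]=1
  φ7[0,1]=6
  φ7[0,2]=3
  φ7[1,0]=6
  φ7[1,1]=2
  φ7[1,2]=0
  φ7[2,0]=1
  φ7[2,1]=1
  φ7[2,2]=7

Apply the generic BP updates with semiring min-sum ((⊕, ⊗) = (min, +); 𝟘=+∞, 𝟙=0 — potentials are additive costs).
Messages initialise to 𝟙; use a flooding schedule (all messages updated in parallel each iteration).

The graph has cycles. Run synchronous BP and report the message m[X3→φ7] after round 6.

message @ round 6 = [60, 65, 60]

init: all messages = 𝟙 over 3 values
r1 m[φ0→X10] = [0, 3, 0]
r1 m[φ0→X11] = [3, 0, 0]
r1 m[φ1→X10] = [2, 3, 0]
r1 m[φ1→X0] = [2, 0, 2]
r1 m[φ2→X10] = [0, 5, 1]
r1 m[φ2→X3] = [2, 1, 0]
r1 m[φ3→X10] = [3, 3, 1]
r1 m[φ3→X11] = [4, 1, 3]
r1 m[φ4→X0] = [1, 4, 1]
r1 m[φ4→X3] = [1, 1, 4]
r1 m[φ5→X11] = [4, 5, 2]
r1 m[φ5→X3] = [5, 4, 2]
r1 m[φ6→X11] = [4, 4, 1]
r1 m[φ6→X0] = [4, 4, 1]
r1 m[φ7→X11] = [1, 0, 1]
r1 m[φ7→X3] = [1, 1, 0]
r1 m[X10→φ0] = [0, 0, 0]
r1 m[X10→φ1] = [0, 0, 0]
r1 m[X10→φ2] = [0, 0, 0]
r1 m[X10→φ3] = [0, 0, 0]
r1 m[X11→φ0] = [0, 0, 0]
r1 m[X11→φ3] = [0, 0, 0]
r1 m[X11→φ5] = [0, 0, 0]
r1 m[X11→φ6] = [0, 0, 0]
r1 m[X11→φ7] = [0, 0, 0]
r1 m[X0→φ1] = [0, 0, 0]
r1 m[X0→φ4] = [0, 0, 0]
r1 m[X0→φ6] = [0, 0, 0]
r1 m[X3→φ2] = [0, 0, 0]
r1 m[X3→φ4] = [0, 0, 0]
r1 m[X3→φ5] = [0, 0, 0]
r1 m[X3→φ7] = [0, 0, 0]
r2 m[φ0→X10] = [0, 3, 0]
r2 m[φ0→X11] = [3, 0, 0]
r2 m[φ1→X10] = [2, 3, 0]
r2 m[φ1→X0] = [2, 0, 2]
r2 m[φ2→X10] = [0, 5, 1]
r2 m[φ2→X3] = [2, 1, 0]
r2 m[φ3→X10] = [3, 3, 1]
r2 m[φ3→X11] = [4, 1, 3]
r2 m[φ4→X0] = [1, 4, 1]
r2 m[φ4→X3] = [1, 1, 4]
r2 m[φ5→X11] = [4, 5, 2]
r2 m[φ5→X3] = [5, 4, 2]
r2 m[φ6→X11] = [4, 4, 1]
r2 m[φ6→X0] = [4, 4, 1]
r2 m[φ7→X11] = [1, 0, 1]
r2 m[φ7→X3] = [1, 1, 0]
r2 m[X10→φ0] = [5, 11, 2]
r2 m[X10→φ1] = [3, 11, 2]
r2 m[X10→φ2] = [5, 9, 1]
r2 m[X10→φ3] = [2, 11, 1]
r2 m[X11→φ0] = [13, 10, 7]
r2 m[X11→φ3] = [12, 9, 4]
r2 m[X11→φ5] = [12, 5, 5]
r2 m[X11→φ6] = [12, 6, 6]
r2 m[X11→φ7] = [15, 10, 6]
r2 m[X0→φ1] = [5, 8, 2]
r2 m[X0→φ4] = [6, 4, 3]
r2 m[X0→φ6] = [3, 4, 3]
r2 m[X3→φ2] = [7, 6, 6]
r2 m[X3→φ4] = [8, 6, 2]
r2 m[X3→φ5] = [4, 3, 4]
r2 m[X3→φ7] = [8, 6, 6]
r3 m[φ0→X10] = [7, 14, 10]
r3 m[φ0→X11] = [6, 2, 5]
r3 m[φ1→X10] = [7, 8, 4]
r3 m[φ1→X0] = [5, 2, 4]
r3 m[φ2→X10] = [6, 11, 7]
r3 m[φ2→X3] = [3, 2, 5]
r3 m[φ3→X10] = [7, 7, 10]
r3 m[φ3→X11] = [5, 2, 5]
r3 m[φ4→X0] = [7, 6, 7]
r3 m[φ4→X3] = [4, 7, 8]
r3 m[φ5→X11] = [7, 9, 6]
r3 m[φ5→X3] = [10, 12, 7]
r3 m[φ6→X11] = [8, 7, 4]
r3 m[φ6→X0] = [10, 10, 7]
r3 m[φ7→X11] = [9, 6, 7]
r3 m[φ7→X3] = [7, 7, 10]
r3 m[X10→φ0] = [5, 11, 2]
r3 m[X10→φ1] = [3, 11, 2]
r3 m[X10→φ2] = [5, 9, 1]
r3 m[X10→φ3] = [2, 11, 1]
r3 m[X11→φ0] = [13, 10, 7]
r3 m[X11→φ3] = [12, 9, 4]
r3 m[X11→φ5] = [12, 5, 5]
r3 m[X11→φ6] = [12, 6, 6]
r3 m[X11→φ7] = [15, 10, 6]
r3 m[X0→φ1] = [5, 8, 2]
r3 m[X0→φ4] = [6, 4, 3]
r3 m[X0→φ6] = [3, 4, 3]
r3 m[X3→φ2] = [7, 6, 6]
r3 m[X3→φ4] = [8, 6, 2]
r3 m[X3→φ5] = [4, 3, 4]
r3 m[X3→φ7] = [8, 6, 6]
r4 m[φ0→X10] = [7, 14, 10]
r4 m[φ0→X11] = [6, 2, 5]
r4 m[φ1→X10] = [7, 8, 4]
r4 m[φ1→X0] = [5, 2, 4]
r4 m[φ2→X10] = [6, 11, 7]
r4 m[φ2→X3] = [3, 2, 5]
r4 m[φ3→X10] = [7, 7, 10]
r4 m[φ3→X11] = [5, 2, 5]
r4 m[φ4→X0] = [7, 6, 7]
r4 m[φ4→X3] = [4, 7, 8]
r4 m[φ5→X11] = [7, 9, 6]
r4 m[φ5→X3] = [10, 12, 7]
r4 m[φ6→X11] = [8, 7, 4]
r4 m[φ6→X0] = [10, 10, 7]
r4 m[φ7→X11] = [9, 6, 7]
r4 m[φ7→X3] = [7, 7, 10]
r4 m[X10→φ0] = [20, 26, 21]
r4 m[X10→φ1] = [20, 32, 27]
r4 m[X10→φ2] = [21, 29, 24]
r4 m[X10→φ3] = [20, 33, 21]
r4 m[X11→φ0] = [29, 24, 22]
r4 m[X11→φ3] = [30, 24, 22]
r4 m[X11→φ5] = [28, 17, 21]
r4 m[X11→φ6] = [27, 19, 23]
r4 m[X11→φ7] = [26, 20, 20]
r4 m[X0→φ1] = [17, 16, 14]
r4 m[X0→φ4] = [15, 12, 11]
r4 m[X0→φ6] = [12, 8, 11]
r4 m[X3→φ2] = [21, 26, 25]
r4 m[X3→φ4] = [20, 21, 22]
r4 m[X3→φ5] = [14, 16, 23]
r4 m[X3→φ7] = [17, 21, 20]
r5 m[φ0→X10] = [22, 28, 24]
r5 m[φ0→X11] = [25, 20, 20]
r5 m[φ1→X10] = [18, 19, 16]
r5 m[φ1→X0] = [22, 22, 28]
r5 m[φ2→X10] = [25, 27, 23]
r5 m[φ2→X3] = [26, 25, 21]
r5 m[φ3→X10] = [25, 25, 25]
r5 m[φ3→X11] = [25, 22, 23]
r5 m[φ4→X0] = [21, 24, 21]
r5 m[φ4→X3] = [12, 16, 16]
r5 m[φ5→X11] = [20, 19, 23]
r5 m[φ5→X3] = [22, 24, 23]
r5 m[φ6→X11] = [12, 15, 12]
r5 m[φ6→X0] = [23, 26, 24]
r5 m[φ7→X11] = [18, 20, 18]
r5 m[φ7→X3] = [21, 21, 20]
r5 m[X10→φ0] = [20, 26, 21]
r5 m[X10→φ1] = [20, 32, 27]
r5 m[X10→φ2] = [21, 29, 24]
r5 m[X10→φ3] = [20, 33, 21]
r5 m[X11→φ0] = [29, 24, 22]
r5 m[X11→φ3] = [30, 24, 22]
r5 m[X11→φ5] = [28, 17, 21]
r5 m[X11→φ6] = [27, 19, 23]
r5 m[X11→φ7] = [26, 20, 20]
r5 m[X0→φ1] = [17, 16, 14]
r5 m[X0→φ4] = [15, 12, 11]
r5 m[X0→φ6] = [12, 8, 11]
r5 m[X3→φ2] = [21, 26, 25]
r5 m[X3→φ4] = [20, 21, 22]
r5 m[X3→φ5] = [14, 16, 23]
r5 m[X3→φ7] = [17, 21, 20]
r6 m[φ0→X10] = [22, 28, 24]
r6 m[φ0→X11] = [25, 20, 20]
r6 m[φ1→X10] = [18, 19, 16]
r6 m[φ1→X0] = [22, 22, 28]
r6 m[φ2→X10] = [25, 27, 23]
r6 m[φ2→X3] = [26, 25, 21]
r6 m[φ3→X10] = [25, 25, 25]
r6 m[φ3→X11] = [25, 22, 23]
r6 m[φ4→X0] = [21, 24, 21]
r6 m[φ4→X3] = [12, 16, 16]
r6 m[φ5→X11] = [20, 19, 23]
r6 m[φ5→X3] = [22, 24, 23]
r6 m[φ6→X11] = [12, 15, 12]
r6 m[φ6→X0] = [23, 26, 24]
r6 m[φ7→X11] = [18, 20, 18]
r6 m[φ7→X3] = [21, 21, 20]
r6 m[X10→φ0] = [68, 71, 64]
r6 m[X10→φ1] = [72, 80, 72]
r6 m[X10→φ2] = [65, 72, 65]
r6 m[X10→φ3] = [65, 74, 63]
r6 m[X11→φ0] = [75, 76, 76]
r6 m[X11→φ3] = [75, 74, 73]
r6 m[X11→φ5] = [80, 77, 73]
r6 m[X11→φ6] = [88, 81, 84]
r6 m[X11→φ7] = [82, 76, 78]
r6 m[X0→φ1] = [44, 50, 45]
r6 m[X0→φ4] = [45, 48, 52]
r6 m[X0→φ6] = [43, 46, 49]
r6 m[X3→φ2] = [55, 61, 59]
r6 m[X3→φ4] = [69, 70, 64]
r6 m[X3→φ5] = [59, 62, 57]
r6 m[X3→φ7] = [60, 65, 60]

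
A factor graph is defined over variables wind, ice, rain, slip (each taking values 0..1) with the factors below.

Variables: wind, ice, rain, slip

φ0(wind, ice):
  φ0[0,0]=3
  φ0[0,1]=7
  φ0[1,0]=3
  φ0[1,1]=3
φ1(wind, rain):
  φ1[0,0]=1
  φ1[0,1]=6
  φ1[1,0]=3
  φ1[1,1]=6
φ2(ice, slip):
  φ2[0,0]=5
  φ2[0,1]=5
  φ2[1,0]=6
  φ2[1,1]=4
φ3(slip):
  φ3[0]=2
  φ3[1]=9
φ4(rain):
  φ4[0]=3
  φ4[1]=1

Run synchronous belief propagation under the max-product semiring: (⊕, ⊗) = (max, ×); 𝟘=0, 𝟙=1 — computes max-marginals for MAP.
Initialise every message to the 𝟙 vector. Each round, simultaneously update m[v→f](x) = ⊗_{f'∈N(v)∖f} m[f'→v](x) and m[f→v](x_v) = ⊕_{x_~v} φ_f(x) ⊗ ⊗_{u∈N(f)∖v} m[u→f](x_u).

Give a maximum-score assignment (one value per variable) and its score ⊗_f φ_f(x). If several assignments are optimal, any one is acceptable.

assignment: (wind=0, ice=1, rain=1, slip=1); score = 1512

init: all messages = 𝟙 over 2 values
r1 m[φ0→wind] = [7, 3]
r1 m[φ0→ice] = [3, 7]
r1 m[φ1→wind] = [6, 6]
r1 m[φ1→rain] = [3, 6]
r1 m[φ2→ice] = [5, 6]
r1 m[φ2→slip] = [6, 5]
r1 m[φ3→slip] = [2, 9]
r1 m[φ4→rain] = [3, 1]
r1 m[wind→φ0] = [1, 1]
r1 m[wind→φ1] = [1, 1]
r1 m[ice→φ0] = [1, 1]
r1 m[ice→φ2] = [1, 1]
r1 m[rain→φ1] = [1, 1]
r1 m[rain→φ4] = [1, 1]
r1 m[slip→φ2] = [1, 1]
r1 m[slip→φ3] = [1, 1]
r2 m[φ0→wind] = [7, 3]
r2 m[φ0→ice] = [3, 7]
r2 m[φ1→wind] = [6, 6]
r2 m[φ1→rain] = [3, 6]
r2 m[φ2→ice] = [5, 6]
r2 m[φ2→slip] = [6, 5]
r2 m[φ3→slip] = [2, 9]
r2 m[φ4→rain] = [3, 1]
r2 m[wind→φ0] = [6, 6]
r2 m[wind→φ1] = [7, 3]
r2 m[ice→φ0] = [5, 6]
r2 m[ice→φ2] = [3, 7]
r2 m[rain→φ1] = [3, 1]
r2 m[rain→φ4] = [3, 6]
r2 m[slip→φ2] = [2, 9]
r2 m[slip→φ3] = [6, 5]
r3 m[φ0→wind] = [42, 18]
r3 m[φ0→ice] = [18, 42]
r3 m[φ1→wind] = [6, 9]
r3 m[φ1→rain] = [9, 42]
r3 m[φ2→ice] = [45, 36]
r3 m[φ2→slip] = [42, 28]
r3 m[φ3→slip] = [2, 9]
r3 m[φ4→rain] = [3, 1]
r3 m[wind→φ0] = [6, 6]
r3 m[wind→φ1] = [7, 3]
r3 m[ice→φ0] = [5, 6]
r3 m[ice→φ2] = [3, 7]
r3 m[rain→φ1] = [3, 1]
r3 m[rain→φ4] = [3, 6]
r3 m[slip→φ2] = [2, 9]
r3 m[slip→φ3] = [6, 5]
r4 m[φ0→wind] = [42, 18]
r4 m[φ0→ice] = [18, 42]
r4 m[φ1→wind] = [6, 9]
r4 m[φ1→rain] = [9, 42]
r4 m[φ2→ice] = [45, 36]
r4 m[φ2→slip] = [42, 28]
r4 m[φ3→slip] = [2, 9]
r4 m[φ4→rain] = [3, 1]
r4 m[wind→φ0] = [6, 9]
r4 m[wind→φ1] = [42, 18]
r4 m[ice→φ0] = [45, 36]
r4 m[ice→φ2] = [18, 42]
r4 m[rain→φ1] = [3, 1]
r4 m[rain→φ4] = [9, 42]
r4 m[slip→φ2] = [2, 9]
r4 m[slip→φ3] = [42, 28]
r5 m[φ0→wind] = [252, 135]
r5 m[φ0→ice] = [27, 42]
r5 m[φ1→wind] = [6, 9]
r5 m[φ1→rain] = [54, 252]
r5 m[φ2→ice] = [45, 36]
r5 m[φ2→slip] = [252, 168]
r5 m[φ3→slip] = [2, 9]
r5 m[φ4→rain] = [3, 1]
r5 m[wind→φ0] = [6, 9]
r5 m[wind→φ1] = [42, 18]
r5 m[ice→φ0] = [45, 36]
r5 m[ice→φ2] = [18, 42]
r5 m[rain→φ1] = [3, 1]
r5 m[rain→φ4] = [9, 42]
r5 m[slip→φ2] = [2, 9]
r5 m[slip→φ3] = [42, 28]
r6 m[φ0→wind] = [252, 135]
r6 m[φ0→ice] = [27, 42]
r6 m[φ1→wind] = [6, 9]
r6 m[φ1→rain] = [54, 252]
r6 m[φ2→ice] = [45, 36]
r6 m[φ2→slip] = [252, 168]
r6 m[φ3→slip] = [2, 9]
r6 m[φ4→rain] = [3, 1]
r6 m[wind→φ0] = [6, 9]
r6 m[wind→φ1] = [252, 135]
r6 m[ice→φ0] = [45, 36]
r6 m[ice→φ2] = [27, 42]
r6 m[rain→φ1] = [3, 1]
r6 m[rain→φ4] = [54, 252]
r6 m[slip→φ2] = [2, 9]
r6 m[slip→φ3] = [252, 168]
r7 m[φ0→wind] = [252, 135]
r7 m[φ0→ice] = [27, 42]
r7 m[φ1→wind] = [6, 9]
r7 m[φ1→rain] = [405, 1512]
r7 m[φ2→ice] = [45, 36]
r7 m[φ2→slip] = [252, 168]
r7 m[φ3→slip] = [2, 9]
r7 m[φ4→rain] = [3, 1]
r7 m[wind→φ0] = [6, 9]
r7 m[wind→φ1] = [252, 135]
r7 m[ice→φ0] = [45, 36]
r7 m[ice→φ2] = [27, 42]
r7 m[rain→φ1] = [3, 1]
r7 m[rain→φ4] = [54, 252]
r7 m[slip→φ2] = [2, 9]
r7 m[slip→φ3] = [252, 168]
r8 m[φ0→wind] = [252, 135]
r8 m[φ0→ice] = [27, 42]
r8 m[φ1→wind] = [6, 9]
r8 m[φ1→rain] = [405, 1512]
r8 m[φ2→ice] = [45, 36]
r8 m[φ2→slip] = [252, 168]
r8 m[φ3→slip] = [2, 9]
r8 m[φ4→rain] = [3, 1]
r8 m[wind→φ0] = [6, 9]
r8 m[wind→φ1] = [252, 135]
r8 m[ice→φ0] = [45, 36]
r8 m[ice→φ2] = [27, 42]
r8 m[rain→φ1] = [3, 1]
r8 m[rain→φ4] = [405, 1512]
r8 m[slip→φ2] = [2, 9]
r8 m[slip→φ3] = [252, 168]
r9 m[φ0→wind] = [252, 135]
r9 m[φ0→ice] = [27, 42]
r9 m[φ1→wind] = [6, 9]
r9 m[φ1→rain] = [405, 1512]
r9 m[φ2→ice] = [45, 36]
r9 m[φ2→slip] = [252, 168]
r9 m[φ3→slip] = [2, 9]
r9 m[φ4→rain] = [3, 1]
r9 m[wind→φ0] = [6, 9]
r9 m[wind→φ1] = [252, 135]
r9 m[ice→φ0] = [45, 36]
r9 m[ice→φ2] = [27, 42]
r9 m[rain→φ1] = [3, 1]
r9 m[rain→φ4] = [405, 1512]
r9 m[slip→φ2] = [2, 9]
r9 m[slip→φ3] = [252, 168]
fixed point reached at round 9
traceback from wind: (wind=0, ice=1, rain=1, slip=1), score=1512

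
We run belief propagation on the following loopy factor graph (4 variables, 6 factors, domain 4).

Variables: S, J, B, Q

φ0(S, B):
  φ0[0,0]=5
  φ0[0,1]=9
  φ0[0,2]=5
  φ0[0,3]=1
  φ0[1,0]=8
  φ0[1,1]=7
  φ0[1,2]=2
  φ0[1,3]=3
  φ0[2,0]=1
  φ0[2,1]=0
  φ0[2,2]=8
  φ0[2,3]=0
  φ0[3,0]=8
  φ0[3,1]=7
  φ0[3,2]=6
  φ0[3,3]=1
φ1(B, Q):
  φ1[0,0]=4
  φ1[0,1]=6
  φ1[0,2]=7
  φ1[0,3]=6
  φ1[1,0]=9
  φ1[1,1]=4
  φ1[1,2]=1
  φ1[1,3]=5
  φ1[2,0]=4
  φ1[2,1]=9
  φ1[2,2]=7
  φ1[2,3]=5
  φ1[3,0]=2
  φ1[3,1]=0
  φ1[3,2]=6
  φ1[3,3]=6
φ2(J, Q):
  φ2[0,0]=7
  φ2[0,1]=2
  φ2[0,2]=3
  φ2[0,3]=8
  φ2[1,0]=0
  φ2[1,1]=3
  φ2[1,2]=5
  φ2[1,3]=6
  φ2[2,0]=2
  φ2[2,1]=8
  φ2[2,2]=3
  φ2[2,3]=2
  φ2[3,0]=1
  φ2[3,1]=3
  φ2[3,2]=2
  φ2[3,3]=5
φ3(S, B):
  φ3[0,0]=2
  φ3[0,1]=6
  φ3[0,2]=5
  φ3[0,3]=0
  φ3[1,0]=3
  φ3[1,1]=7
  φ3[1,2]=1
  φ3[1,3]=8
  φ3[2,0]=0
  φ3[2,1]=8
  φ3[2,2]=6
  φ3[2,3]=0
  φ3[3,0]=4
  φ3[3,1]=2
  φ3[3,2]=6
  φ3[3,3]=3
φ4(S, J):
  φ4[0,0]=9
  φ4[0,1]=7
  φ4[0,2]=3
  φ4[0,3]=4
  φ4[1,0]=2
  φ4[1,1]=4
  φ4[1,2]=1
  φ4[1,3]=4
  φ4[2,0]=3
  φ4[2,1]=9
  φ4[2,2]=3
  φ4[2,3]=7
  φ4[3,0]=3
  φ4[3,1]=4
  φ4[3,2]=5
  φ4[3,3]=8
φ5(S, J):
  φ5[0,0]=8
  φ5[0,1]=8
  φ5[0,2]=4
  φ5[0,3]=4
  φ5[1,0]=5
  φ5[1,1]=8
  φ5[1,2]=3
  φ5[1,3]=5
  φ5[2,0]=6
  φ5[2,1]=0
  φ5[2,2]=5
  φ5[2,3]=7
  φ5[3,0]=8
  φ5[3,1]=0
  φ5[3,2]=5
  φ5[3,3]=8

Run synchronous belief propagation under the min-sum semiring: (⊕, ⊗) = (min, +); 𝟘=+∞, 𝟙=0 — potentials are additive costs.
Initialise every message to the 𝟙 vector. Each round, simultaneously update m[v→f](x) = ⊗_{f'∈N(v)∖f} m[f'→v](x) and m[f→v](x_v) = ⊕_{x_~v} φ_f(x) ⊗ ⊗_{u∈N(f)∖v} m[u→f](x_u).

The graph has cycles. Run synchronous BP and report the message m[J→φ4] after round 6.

init: all messages = 𝟙 over 4 values
r1 m[φ0→S] = [1, 2, 0, 1]
r1 m[φ0→B] = [1, 0, 2, 0]
r1 m[φ1→B] = [4, 1, 4, 0]
r1 m[φ1→Q] = [2, 0, 1, 5]
r1 m[φ2→J] = [2, 0, 2, 1]
r1 m[φ2→Q] = [0, 2, 2, 2]
r1 m[φ3→S] = [0, 1, 0, 2]
r1 m[φ3→B] = [0, 2, 1, 0]
r1 m[φ4→S] = [3, 1, 3, 3]
r1 m[φ4→J] = [2, 4, 1, 4]
r1 m[φ5→S] = [4, 3, 0, 0]
r1 m[φ5→J] = [5, 0, 3, 4]
r1 m[S→φ0] = [0, 0, 0, 0]
r1 m[S→φ3] = [0, 0, 0, 0]
r1 m[S→φ4] = [0, 0, 0, 0]
r1 m[S→φ5] = [0, 0, 0, 0]
r1 m[J→φ2] = [0, 0, 0, 0]
r1 m[J→φ4] = [0, 0, 0, 0]
r1 m[J→φ5] = [0, 0, 0, 0]
r1 m[B→φ0] = [0, 0, 0, 0]
r1 m[B→φ1] = [0, 0, 0, 0]
r1 m[B→φ3] = [0, 0, 0, 0]
r1 m[Q→φ1] = [0, 0, 0, 0]
r1 m[Q→φ2] = [0, 0, 0, 0]
r2 m[φ0→S] = [1, 2, 0, 1]
r2 m[φ0→B] = [1, 0, 2, 0]
r2 m[φ1→B] = [4, 1, 4, 0]
r2 m[φ1→Q] = [2, 0, 1, 5]
r2 m[φ2→J] = [2, 0, 2, 1]
r2 m[φ2→Q] = [0, 2, 2, 2]
r2 m[φ3→S] = [0, 1, 0, 2]
r2 m[φ3→B] = [0, 2, 1, 0]
r2 m[φ4→S] = [3, 1, 3, 3]
r2 m[φ4→J] = [2, 4, 1, 4]
r2 m[φ5→S] = [4, 3, 0, 0]
r2 m[φ5→J] = [5, 0, 3, 4]
r2 m[S→φ0] = [7, 5, 3, 5]
r2 m[S→φ3] = [8, 6, 3, 4]
r2 m[S→φ4] = [5, 6, 0, 3]
r2 m[S→φ5] = [4, 4, 3, 6]
r2 m[J→φ2] = [7, 4, 4, 8]
r2 m[J→φ4] = [7, 0, 5, 5]
r2 m[J→φ5] = [4, 4, 3, 5]
r2 m[B→φ0] = [4, 3, 5, 0]
r2 m[B→φ1] = [1, 2, 3, 0]
r2 m[B→φ3] = [5, 1, 6, 0]
r2 m[Q→φ1] = [0, 2, 2, 2]
r2 m[Q→φ2] = [2, 0, 1, 5]
r3 m[φ0→S] = [1, 3, 0, 1]
r3 m[φ0→B] = [4, 3, 7, 3]
r3 m[φ1→B] = [4, 3, 4, 2]
r3 m[φ1→Q] = [2, 0, 3, 6]
r3 m[φ2→J] = [2, 2, 4, 3]
r3 m[φ2→Q] = [4, 7, 7, 6]
r3 m[φ3→S] = [0, 7, 0, 3]
r3 m[φ3→B] = [3, 6, 7, 3]
r3 m[φ4→S] = [7, 4, 8, 4]
r3 m[φ4→J] = [3, 7, 3, 7]
r3 m[φ5→S] = [7, 6, 4, 4]
r3 m[φ5→J] = [9, 3, 7, 8]
r3 m[S→φ0] = [7, 5, 3, 5]
r3 m[S→φ3] = [8, 6, 3, 4]
r3 m[S→φ4] = [5, 6, 0, 3]
r3 m[S→φ5] = [4, 4, 3, 6]
r3 m[J→φ2] = [7, 4, 4, 8]
r3 m[J→φ4] = [7, 0, 5, 5]
r3 m[J→φ5] = [4, 4, 3, 5]
r3 m[B→φ0] = [4, 3, 5, 0]
r3 m[B→φ1] = [1, 2, 3, 0]
r3 m[B→φ3] = [5, 1, 6, 0]
r3 m[Q→φ1] = [0, 2, 2, 2]
r3 m[Q→φ2] = [2, 0, 1, 5]
r4 m[φ0→S] = [1, 3, 0, 1]
r4 m[φ0→B] = [4, 3, 7, 3]
r4 m[φ1→B] = [4, 3, 4, 2]
r4 m[φ1→Q] = [2, 0, 3, 6]
r4 m[φ2→J] = [2, 2, 4, 3]
r4 m[φ2→Q] = [4, 7, 7, 6]
r4 m[φ3→S] = [0, 7, 0, 3]
r4 m[φ3→B] = [3, 6, 7, 3]
r4 m[φ4→S] = [7, 4, 8, 4]
r4 m[φ4→J] = [3, 7, 3, 7]
r4 m[φ5→S] = [7, 6, 4, 4]
r4 m[φ5→J] = [9, 3, 7, 8]
r4 m[S→φ0] = [14, 17, 12, 11]
r4 m[S→φ3] = [15, 13, 12, 9]
r4 m[S→φ4] = [8, 16, 4, 8]
r4 m[S→φ5] = [8, 14, 8, 8]
r4 m[J→φ2] = [12, 10, 10, 15]
r4 m[J→φ4] = [11, 5, 11, 11]
r4 m[J→φ5] = [5, 9, 7, 10]
r4 m[B→φ0] = [7, 9, 11, 5]
r4 m[B→φ1] = [7, 9, 14, 6]
r4 m[B→φ3] = [8, 6, 11, 5]
r4 m[Q→φ1] = [4, 7, 7, 6]
r4 m[Q→φ2] = [2, 0, 3, 6]
r5 m[φ0→S] = [6, 8, 5, 6]
r5 m[φ0→B] = [13, 12, 17, 12]
r5 m[φ1→B] = [8, 8, 8, 6]
r5 m[φ1→Q] = [8, 6, 10, 12]
r5 m[φ2→J] = [2, 2, 4, 3]
r5 m[φ2→Q] = [10, 13, 13, 12]
r5 m[φ3→S] = [5, 11, 5, 8]
r5 m[φ3→B] = [12, 11, 14, 12]
r5 m[φ4→S] = [12, 9, 14, 9]
r5 m[φ4→J] = [7, 12, 7, 11]
r5 m[φ5→S] = [11, 10, 9, 9]
r5 m[φ5→J] = [14, 8, 12, 12]
r5 m[S→φ0] = [14, 17, 12, 11]
r5 m[S→φ3] = [15, 13, 12, 9]
r5 m[S→φ4] = [8, 16, 4, 8]
r5 m[S→φ5] = [8, 14, 8, 8]
r5 m[J→φ2] = [12, 10, 10, 15]
r5 m[J→φ4] = [11, 5, 11, 11]
r5 m[J→φ5] = [5, 9, 7, 10]
r5 m[B→φ0] = [7, 9, 11, 5]
r5 m[B→φ1] = [7, 9, 14, 6]
r5 m[B→φ3] = [8, 6, 11, 5]
r5 m[Q→φ1] = [4, 7, 7, 6]
r5 m[Q→φ2] = [2, 0, 3, 6]
r6 m[φ0→S] = [6, 8, 5, 6]
r6 m[φ0→B] = [13, 12, 17, 12]
r6 m[φ1→B] = [8, 8, 8, 6]
r6 m[φ1→Q] = [8, 6, 10, 12]
r6 m[φ2→J] = [2, 2, 4, 3]
r6 m[φ2→Q] = [10, 13, 13, 12]
r6 m[φ3→S] = [5, 11, 5, 8]
r6 m[φ3→B] = [12, 11, 14, 12]
r6 m[φ4→S] = [12, 9, 14, 9]
r6 m[φ4→J] = [7, 12, 7, 11]
r6 m[φ5→S] = [11, 10, 9, 9]
r6 m[φ5→J] = [14, 8, 12, 12]
r6 m[S→φ0] = [28, 30, 28, 26]
r6 m[S→φ3] = [29, 27, 28, 24]
r6 m[S→φ4] = [22, 29, 19, 23]
r6 m[S→φ5] = [23, 28, 24, 23]
r6 m[J→φ2] = [21, 20, 19, 23]
r6 m[J→φ4] = [16, 10, 16, 15]
r6 m[J→φ5] = [9, 14, 11, 14]
r6 m[B→φ0] = [20, 19, 22, 18]
r6 m[B→φ1] = [25, 23, 31, 24]
r6 m[B→φ3] = [21, 20, 25, 18]
r6 m[Q→φ1] = [10, 13, 13, 12]
r6 m[Q→φ2] = [8, 6, 10, 12]

message @ round 6 = [16, 10, 16, 15]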